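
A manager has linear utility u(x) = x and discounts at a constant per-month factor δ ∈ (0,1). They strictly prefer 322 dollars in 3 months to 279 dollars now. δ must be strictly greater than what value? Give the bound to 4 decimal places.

δ > 0.9533

Under u(x) = x this choice says 279 < δ^3·322.
Hence δ^3 > 279/322 = 0.86646, and x ↦ x^(1/3) is increasing on (0,∞).
δ > (279/322)^(1/3) ≈ 0.9533.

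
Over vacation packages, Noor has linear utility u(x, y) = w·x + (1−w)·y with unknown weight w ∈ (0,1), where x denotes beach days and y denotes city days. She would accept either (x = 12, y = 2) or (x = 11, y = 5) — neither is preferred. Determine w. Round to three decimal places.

w = 0.750

Indifference: w·12 + (1−w)·2 = w·11 + (1−w)·5.
Collecting terms: w·1 = (1−w)·3.
The marginal rate of substitution is 3/1, so w = 3/(1+3) = 0.750.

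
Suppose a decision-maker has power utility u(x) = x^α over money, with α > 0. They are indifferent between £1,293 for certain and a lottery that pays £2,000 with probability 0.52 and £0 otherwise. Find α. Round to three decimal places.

α ≈ 1.499

Since u(0) = 0, the lottery's EU is 0.52·2000^α.
Equating: 1293^α = 0.52·2000^α, i.e. 0.6465^α = 0.52.
Taking logs: α·ln(1293/2000) = ln(0.52), so α = -0.653926 / -0.436182 ≈ 1.499.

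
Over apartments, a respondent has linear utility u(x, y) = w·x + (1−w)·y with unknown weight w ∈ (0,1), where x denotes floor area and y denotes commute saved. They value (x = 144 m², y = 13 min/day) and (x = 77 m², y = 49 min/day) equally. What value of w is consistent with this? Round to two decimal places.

u(144,13) = u(77,49) means w·144 + (1−w)·13 = w·77 + (1−w)·49.
w·(144−77) = (1−w)·(49−13), i.e. w·67 = (1−w)·36.
Hence w = 36/(67+36) = 36/103 = 0.35.

w = 0.35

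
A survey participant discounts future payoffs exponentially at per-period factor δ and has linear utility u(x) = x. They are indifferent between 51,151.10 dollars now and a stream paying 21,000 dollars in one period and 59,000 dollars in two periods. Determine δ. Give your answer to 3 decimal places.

δ ≈ 0.770

The stream is worth 21000δ + 59000δ² today, so 21000δ + 59000δ² = 51151.10.
So 59000δ² + 21000δ − 51151.10 = 0.
The positive root is δ = [−21000 + √(21000² + 4·59000·51151.10)] / (2·59000) = (−21000 + 111860.000)/118000 ≈ 0.770.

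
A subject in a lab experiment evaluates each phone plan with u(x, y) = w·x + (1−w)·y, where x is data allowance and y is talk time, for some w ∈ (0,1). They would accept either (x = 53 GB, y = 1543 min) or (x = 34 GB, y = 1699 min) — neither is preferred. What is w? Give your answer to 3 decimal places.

Indifference: w·53 + (1−w)·1543 = w·34 + (1−w)·1699.
Rearranging, 19·w − 156·(1−w) = 0.
So w/(1−w) = 156/19 = 8.2105, giving w = 156/(19+156) = 0.891.

w = 0.891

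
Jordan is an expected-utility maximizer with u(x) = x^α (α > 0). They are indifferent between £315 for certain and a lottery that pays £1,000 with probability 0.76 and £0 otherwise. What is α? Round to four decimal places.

α ≈ 0.2376

Since u(0) = 0, the lottery's EU is 0.76·1000^α.
Equating: 315^α = 0.76·1000^α, i.e. 0.3150^α = 0.76.
Take logs: α = ln 0.76 / ln(315/1000) ≈ 0.237570.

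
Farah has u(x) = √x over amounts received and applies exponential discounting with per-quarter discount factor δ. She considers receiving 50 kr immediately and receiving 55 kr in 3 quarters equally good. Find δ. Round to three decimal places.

Equating discounted utilities: u(50) = δ^3·u(55) ⇒ δ^3 = u(50)/u(55).
With u(x) = √x: δ^3 = √50/√55 = √(50/55) = 0.95346.
Taking the cube root: δ = 0.95346^(1/3) ≈ 0.984.

δ ≈ 0.984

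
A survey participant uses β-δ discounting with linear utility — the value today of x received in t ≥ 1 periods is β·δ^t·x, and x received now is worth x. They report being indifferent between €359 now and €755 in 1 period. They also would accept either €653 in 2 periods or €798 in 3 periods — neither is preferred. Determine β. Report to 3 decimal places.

β ≈ 0.581

Both payoffs in the second observation are in the future, so β drops out: δ^2·653 = δ^3·798 ⇒ δ = 653/798 = 0.81830.
Now use the now-vs-future pair: 359 = β·δ·755 gives β = 359/(0.81830·755) ≈ 0.581.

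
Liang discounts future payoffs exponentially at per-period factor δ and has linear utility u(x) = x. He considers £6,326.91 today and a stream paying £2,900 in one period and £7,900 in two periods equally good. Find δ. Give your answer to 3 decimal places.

Equating present values: 6326.91 = 2900δ + 7900δ².
That is, 7900δ² + 2900δ − 6326.91 = 0, a quadratic in δ.
δ = (−2900 + √(2900² + 4·7900·6326.91)) / (2·7900) = (−2900 + √208340356.00) / 15800 ≈ 0.730.

δ ≈ 0.730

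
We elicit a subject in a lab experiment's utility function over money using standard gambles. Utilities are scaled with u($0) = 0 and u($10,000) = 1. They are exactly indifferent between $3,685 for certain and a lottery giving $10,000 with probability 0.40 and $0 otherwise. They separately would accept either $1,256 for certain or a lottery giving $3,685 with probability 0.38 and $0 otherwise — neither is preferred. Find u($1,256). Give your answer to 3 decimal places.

0.152

First, u($3,685) = 0.40·u($10,000) + 0.60·u($0) = 0.40.
Then u($1,256) = 0.38·u($3,685) + 0.62·u($0) = 0.38·0.40 + 0.62·0.00 = 0.1520.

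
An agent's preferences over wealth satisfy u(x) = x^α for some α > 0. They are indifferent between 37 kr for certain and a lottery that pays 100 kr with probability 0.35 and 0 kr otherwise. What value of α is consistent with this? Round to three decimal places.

EU(lottery) = 0.35·100^α + 0.65·0 = 0.35·100^α.
Indifference: 37^α = 0.35·100^α, so (37/100)^α = 0.35.
Take logs: α = ln 0.35 / ln(37/100) ≈ 1.05589.

α ≈ 1.056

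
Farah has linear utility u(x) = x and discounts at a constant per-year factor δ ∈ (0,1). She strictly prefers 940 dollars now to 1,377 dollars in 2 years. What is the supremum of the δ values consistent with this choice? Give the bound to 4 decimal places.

δ < 0.8262

Comparing present values: 940 > δ^2·1377.
Dividing by 1377: δ^2 < 0.68264. Both sides are positive, so the square root keeps the direction.
δ < (940/1377)^(1/2) ≈ 0.8262.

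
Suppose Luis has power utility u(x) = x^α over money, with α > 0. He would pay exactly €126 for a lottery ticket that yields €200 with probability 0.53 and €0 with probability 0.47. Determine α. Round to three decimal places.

α ≈ 1.374

The lottery's expected utility is 0.53·u(200) + 0.47·u(0) = 0.53·200^α (since u(0) = 0 for α > 0).
Equating: 126^α = 0.53·200^α, i.e. 0.6300^α = 0.53.
Taking logs: α·ln(126/200) = ln(0.53), so α = -0.634878 / -0.462035 ≈ 1.374.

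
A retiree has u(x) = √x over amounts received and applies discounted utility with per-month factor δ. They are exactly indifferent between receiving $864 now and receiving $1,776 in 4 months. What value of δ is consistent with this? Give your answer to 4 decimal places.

Equating discounted utilities: u(864) = δ^4·u(1776) ⇒ δ^4 = u(864)/u(1776).
With u(x) = √x: δ^4 = √864/√1776 = √(864/1776) = 0.69749.
So δ = 0.69749^(1/4) ≈ 0.9139.

δ ≈ 0.9139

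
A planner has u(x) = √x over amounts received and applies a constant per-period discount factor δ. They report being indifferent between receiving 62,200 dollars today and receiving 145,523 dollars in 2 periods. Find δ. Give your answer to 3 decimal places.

δ ≈ 0.809

Equating discounted utilities: u(62200) = δ^2·u(145523) ⇒ δ^2 = u(62200)/u(145523).
Since u(x) = √x, δ^2 = √(62200/145523) = 0.65378.
So δ = 0.65378^(1/2) ≈ 0.809.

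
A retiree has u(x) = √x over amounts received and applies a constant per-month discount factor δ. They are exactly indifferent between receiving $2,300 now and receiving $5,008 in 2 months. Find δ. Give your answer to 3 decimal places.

δ ≈ 0.823

Indifference means u(2300) = δ^2 · u(5008), so δ^2 = u(2300)/u(5008).
Since u(x) = √x, δ^2 = √(2300/5008) = 0.67769.
Hence δ = (0.67769)^(1/2) = 0.82322.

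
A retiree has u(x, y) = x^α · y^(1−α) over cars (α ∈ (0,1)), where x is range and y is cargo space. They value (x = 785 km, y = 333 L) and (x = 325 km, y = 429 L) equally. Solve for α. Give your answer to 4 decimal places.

The Cobb–Douglas utilities coincide, so 785^α·333^(1−α) = 325^α·429^(1−α).
Taking logs: α·ln 785 + (1−α)·ln 333 = α·ln 325 + (1−α)·ln 429, i.e. α·0.8818585 = (1−α)·0.2533144.
With A = 0.8818585 and B = 0.2533144: α·A = (1−α)·B, so α = B/(A+B) = 0.2533144/1.1351729 ≈ 0.2232.

α ≈ 0.2232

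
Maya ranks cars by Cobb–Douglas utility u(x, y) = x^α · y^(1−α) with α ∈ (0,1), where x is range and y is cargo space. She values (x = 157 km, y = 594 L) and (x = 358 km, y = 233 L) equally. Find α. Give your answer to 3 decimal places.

The Cobb–Douglas utilities coincide, so 157^α·594^(1−α) = 358^α·233^(1−α).
(157/358)^α = (233/594)^(1−α); take logs: α·ln(157/358) = (1−α)·ln(233/594), i.e. α·-0.824287 = (1−α)·-0.935841.
With A = -0.824287 and B = -0.935841: α·A = (1−α)·B, so α = B/(A+B) = -0.935841/-1.760128 ≈ 0.532.

α ≈ 0.532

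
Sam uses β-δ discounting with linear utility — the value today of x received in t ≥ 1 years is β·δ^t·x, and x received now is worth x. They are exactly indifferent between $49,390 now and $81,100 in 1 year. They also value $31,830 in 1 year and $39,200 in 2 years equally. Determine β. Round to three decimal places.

β ≈ 0.750

From the later pair, β·δ^1·31830 = β·δ^2·39200; dividing through, δ = 31830/39200 = 0.81199.
Substituting δ into 49390 = β·δ·81100: β = 49390/(65852.372) ≈ 0.750.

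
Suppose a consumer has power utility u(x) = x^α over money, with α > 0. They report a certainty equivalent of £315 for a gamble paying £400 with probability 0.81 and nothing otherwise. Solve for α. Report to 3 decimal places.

α ≈ 0.882

EU(lottery) = 0.81·400^α + 0.19·0 = 0.81·400^α.
Equating: 315^α = 0.81·400^α, i.e. 0.7875^α = 0.81.
Taking logs: α·ln(315/400) = ln(0.81), so α = -0.210721 / -0.238892 ≈ 0.882.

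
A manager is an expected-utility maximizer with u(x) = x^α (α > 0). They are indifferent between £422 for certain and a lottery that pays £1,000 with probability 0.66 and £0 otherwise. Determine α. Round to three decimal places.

α ≈ 0.482

The lottery's expected utility is 0.66·u(1000) + 0.34·u(0) = 0.66·1000^α (since u(0) = 0 for α > 0).
Equating: 422^α = 0.66·1000^α, i.e. 0.4220^α = 0.66.
Take logs: α = ln 0.66 / ln(422/1000) ≈ 0.48162.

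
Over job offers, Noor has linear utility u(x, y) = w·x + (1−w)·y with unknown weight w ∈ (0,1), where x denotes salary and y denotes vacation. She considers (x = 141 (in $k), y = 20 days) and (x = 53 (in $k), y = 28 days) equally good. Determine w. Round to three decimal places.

w = 0.083

Indifference: w·141 + (1−w)·20 = w·53 + (1−w)·28.
Collecting terms: w·88 = (1−w)·8.
So w/(1−w) = 8/88 = 0.0909, giving w = 8/(88+8) = 0.083.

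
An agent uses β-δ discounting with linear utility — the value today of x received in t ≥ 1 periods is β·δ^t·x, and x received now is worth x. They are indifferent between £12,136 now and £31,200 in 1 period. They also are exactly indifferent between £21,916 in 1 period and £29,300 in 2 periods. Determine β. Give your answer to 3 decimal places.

β ≈ 0.520

Both payoffs in the second observation are in the future, so β drops out: δ^1·21916 = δ^2·29300 ⇒ δ = 21916/29300 = 0.74799.
Substituting δ into 12136 = β·δ·31200: β = 12136/(23337.174) ≈ 0.520.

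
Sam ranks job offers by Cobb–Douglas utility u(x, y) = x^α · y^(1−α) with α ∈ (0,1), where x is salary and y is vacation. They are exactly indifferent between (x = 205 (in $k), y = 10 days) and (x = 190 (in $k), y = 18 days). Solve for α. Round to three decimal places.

α ≈ 0.886

Indifference: 205^α · 10^(1−α) = 190^α · 18^(1−α).
Taking logs: α·ln 205 + (1−α)·ln 10 = α·ln 190 + (1−α)·ln 18, i.e. α·0.075986 = (1−α)·0.587787.
Thus α·(0.663773) = 0.587787, so α = 0.587787/0.663773 ≈ 0.886.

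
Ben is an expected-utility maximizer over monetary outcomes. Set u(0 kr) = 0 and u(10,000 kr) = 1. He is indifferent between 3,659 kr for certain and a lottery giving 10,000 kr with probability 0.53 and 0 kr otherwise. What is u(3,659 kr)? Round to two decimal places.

0.53

By the standard-gamble method, u(3,659 kr) is just the indifference probability on the best outcome: 0.53.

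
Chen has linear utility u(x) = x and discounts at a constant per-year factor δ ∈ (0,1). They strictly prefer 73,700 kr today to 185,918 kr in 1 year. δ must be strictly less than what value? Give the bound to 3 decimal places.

Under u(x) = x this choice says 73700 > δ·185918.
So δ < 73700/185918 = 0.39641.

δ < 0.396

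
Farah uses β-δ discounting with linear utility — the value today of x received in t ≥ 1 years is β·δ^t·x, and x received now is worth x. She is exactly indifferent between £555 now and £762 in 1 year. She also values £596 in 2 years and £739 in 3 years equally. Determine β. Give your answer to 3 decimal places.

β ≈ 0.903

From the later pair, β·δ^2·596 = β·δ^3·739; dividing through, δ = 596/739 = 0.80650.
The first indifference: 555 = β·δ·762, so β = 555/(δ·762) = 555/(0.80650·762) ≈ 0.903.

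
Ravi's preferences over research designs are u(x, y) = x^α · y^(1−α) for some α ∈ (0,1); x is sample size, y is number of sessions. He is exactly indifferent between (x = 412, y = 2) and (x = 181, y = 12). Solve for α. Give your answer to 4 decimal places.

α ≈ 0.6854

The Cobb–Douglas utilities coincide, so 412^α·2^(1−α) = 181^α·12^(1−α).
Taking logs: α·ln 412 + (1−α)·ln 2 = α·ln 181 + (1−α)·ln 12, i.e. α·0.8225263 = (1−α)·1.7917595.
So α/(1−α) = (1.7917595)/(0.8225263) = 2.1783613, and α = 2.1783613/3.1783613 ≈ 0.6854.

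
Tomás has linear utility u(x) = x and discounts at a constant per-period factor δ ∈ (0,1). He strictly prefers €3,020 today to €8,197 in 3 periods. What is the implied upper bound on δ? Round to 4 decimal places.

δ < 0.7169

The preference means 3020 > δ^3·8197.
Dividing by 8197: δ^3 < 0.36843. Both sides are positive, so the cube root keeps the direction.
δ < (3020/8197)^(1/3) ≈ 0.7169.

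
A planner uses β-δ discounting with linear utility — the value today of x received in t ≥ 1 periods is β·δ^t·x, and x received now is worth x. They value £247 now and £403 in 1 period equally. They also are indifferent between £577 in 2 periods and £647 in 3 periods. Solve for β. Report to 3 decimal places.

β ≈ 0.687

From the later pair, β·δ^2·577 = β·δ^3·647; dividing through, δ = 577/647 = 0.89181.
The first indifference: 247 = β·δ·403, so β = 247/(δ·403) = 247/(0.89181·403) ≈ 0.687.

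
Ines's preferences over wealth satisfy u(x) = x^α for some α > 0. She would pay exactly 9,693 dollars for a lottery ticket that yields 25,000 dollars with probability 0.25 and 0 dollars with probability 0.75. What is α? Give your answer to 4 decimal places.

EU(lottery) = 0.25·25000^α + 0.75·0 = 0.25·25000^α.
Equating: 9693^α = 0.25·25000^α, i.e. 0.3877^α = 0.25.
α = ln(0.25) / ln(9693/25000) = -1.3862944/-0.9474718 ≈ 1.4632.

α ≈ 1.4632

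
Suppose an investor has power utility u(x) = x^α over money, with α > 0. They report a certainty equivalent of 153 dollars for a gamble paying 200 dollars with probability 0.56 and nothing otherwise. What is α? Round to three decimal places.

The lottery's expected utility is 0.56·u(200) + 0.44·u(0) = 0.56·200^α (since u(0) = 0 for α > 0).
Indifference: 153^α = 0.56·200^α, so (153/200)^α = 0.56.
Take logs: α = ln 0.56 / ln(153/200) ≈ 2.16448.

α ≈ 2.164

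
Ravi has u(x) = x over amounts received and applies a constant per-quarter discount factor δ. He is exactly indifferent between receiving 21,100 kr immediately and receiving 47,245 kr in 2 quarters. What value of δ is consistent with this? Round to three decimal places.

Indifference means u(21100) = δ^2 · u(47245), so δ^2 = u(21100)/u(47245).
With u(x) = x: δ^2 = 21100/47245 = 0.44661.
Taking the square root: δ = 0.44661^(1/2) ≈ 0.668.

δ ≈ 0.668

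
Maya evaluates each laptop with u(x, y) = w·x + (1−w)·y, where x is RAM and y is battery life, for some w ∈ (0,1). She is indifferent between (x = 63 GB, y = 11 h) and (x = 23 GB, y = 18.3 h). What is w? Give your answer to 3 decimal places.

Indifference: w·63 + (1−w)·11 = w·23 + (1−w)·18.3.
Rearranging, 40·w − 7.3·(1−w) = 0.
So w/(1−w) = 7.3/40 = 0.1825, giving w = 7.3/(40+7.3) = 0.154.

w = 0.154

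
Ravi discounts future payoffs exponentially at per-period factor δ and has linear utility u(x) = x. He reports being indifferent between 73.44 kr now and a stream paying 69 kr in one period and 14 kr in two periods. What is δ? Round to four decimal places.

δ ≈ 0.9000

Present value of the stream is 69·δ + 14·δ². Indifference gives 69δ + 14δ² = 73.44.
So 14δ² + 69δ − 73.44 = 0.
δ = (−69 + √(69² + 4·14·73.44)) / (2·14) = (−69 + √8873.64) / 28 ≈ 0.9000.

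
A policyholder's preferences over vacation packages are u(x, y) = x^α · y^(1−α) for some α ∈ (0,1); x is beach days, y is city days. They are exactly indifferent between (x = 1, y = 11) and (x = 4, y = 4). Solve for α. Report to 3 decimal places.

Indifference: 1^α · 11^(1−α) = 4^α · 4^(1−α).
(1/4)^α = (4/11)^(1−α); take logs: α·ln(1/4) = (1−α)·ln(4/11), i.e. α·-1.386294 = (1−α)·-1.011601.
So α/(1−α) = (-1.011601)/(-1.386294) = 0.729716, and α = 0.729716/1.729716 ≈ 0.422.

α ≈ 0.422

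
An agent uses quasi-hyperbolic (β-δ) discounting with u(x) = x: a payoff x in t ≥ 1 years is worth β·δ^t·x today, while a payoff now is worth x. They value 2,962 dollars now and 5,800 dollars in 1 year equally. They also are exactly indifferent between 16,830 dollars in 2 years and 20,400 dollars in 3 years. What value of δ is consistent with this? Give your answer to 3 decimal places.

δ ≈ 0.825

From the later pair, β·δ^2·16830 = β·δ^3·20400; dividing through, δ = 16830/20400 = 0.82500.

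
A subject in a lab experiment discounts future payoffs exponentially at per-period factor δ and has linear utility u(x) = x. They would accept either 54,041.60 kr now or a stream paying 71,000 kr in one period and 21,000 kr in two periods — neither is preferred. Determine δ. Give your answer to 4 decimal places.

δ ≈ 0.6400

Equating present values: 54041.60 = 71000δ + 21000δ².
That is, 21000δ² + 71000δ − 54041.60 = 0, a quadratic in δ.
The positive root is δ = [−71000 + √(71000² + 4·21000·54041.60)] / (2·21000) = (−71000 + 97880.000)/42000 ≈ 0.6400.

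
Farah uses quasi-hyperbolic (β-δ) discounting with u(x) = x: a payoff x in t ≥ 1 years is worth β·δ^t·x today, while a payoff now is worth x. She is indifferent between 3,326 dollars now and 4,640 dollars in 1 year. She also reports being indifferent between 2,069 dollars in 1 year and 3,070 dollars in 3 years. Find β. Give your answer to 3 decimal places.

β ≈ 0.873

Both payoffs in the second observation are in the future, so β drops out: δ^1·2069 = δ^3·3070 ⇒ δ^2 = 2069/3070 = 0.67394, so δ = 0.82094.
The first indifference: 3326 = β·δ·4640, so β = 3326/(δ·4640) = 3326/(0.82094·4640) ≈ 0.873.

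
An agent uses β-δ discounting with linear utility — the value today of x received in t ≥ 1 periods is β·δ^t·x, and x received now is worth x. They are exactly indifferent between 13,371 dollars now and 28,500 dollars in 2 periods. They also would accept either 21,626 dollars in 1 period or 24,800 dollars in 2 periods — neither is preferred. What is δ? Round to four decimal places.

Both payoffs in the second observation are in the future, so β drops out: δ^1·21626 = δ^2·24800 ⇒ δ = 21626/24800 = 0.87202.

δ ≈ 0.8720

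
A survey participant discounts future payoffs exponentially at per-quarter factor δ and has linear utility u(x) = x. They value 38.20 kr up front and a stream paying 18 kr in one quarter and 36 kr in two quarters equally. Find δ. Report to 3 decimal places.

Present value of the stream is 18·δ + 36·δ². Indifference gives 18δ + 36δ² = 38.20.
So 36δ² + 18δ − 38.20 = 0.
By the quadratic formula (taking the positive root), δ = (−18 + √5824.80) / 72 ≈ 0.810.

δ ≈ 0.810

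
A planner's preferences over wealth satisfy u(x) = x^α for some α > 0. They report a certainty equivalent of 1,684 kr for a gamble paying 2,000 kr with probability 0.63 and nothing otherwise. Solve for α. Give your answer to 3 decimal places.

EU(lottery) = 0.63·2000^α + 0.37·0 = 0.63·2000^α.
Indifference: 1684^α = 0.63·2000^α, so (1684/2000)^α = 0.63.
α = ln(0.63) / ln(1684/2000) = -0.462035/-0.171975 ≈ 2.687.

α ≈ 2.687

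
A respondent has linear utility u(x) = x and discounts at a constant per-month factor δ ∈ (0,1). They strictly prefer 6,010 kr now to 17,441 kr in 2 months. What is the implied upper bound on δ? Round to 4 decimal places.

Comparing present values: 6010 > δ^2·17441.
Dividing by 17441: δ^2 < 0.34459. Both sides are positive, so the square root keeps the direction.
δ < 0.34459^(1/2) = 0.5870.

δ < 0.5870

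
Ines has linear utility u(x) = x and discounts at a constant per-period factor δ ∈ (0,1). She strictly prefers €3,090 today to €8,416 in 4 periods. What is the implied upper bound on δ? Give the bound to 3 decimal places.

δ < 0.778

The preference means 3090 > δ^4·8416.
Hence δ^4 < 3090/8416 = 0.36716, and x ↦ x^(1/4) is increasing on (0,∞).
δ < (3090/8416)^(1/4) ≈ 0.778.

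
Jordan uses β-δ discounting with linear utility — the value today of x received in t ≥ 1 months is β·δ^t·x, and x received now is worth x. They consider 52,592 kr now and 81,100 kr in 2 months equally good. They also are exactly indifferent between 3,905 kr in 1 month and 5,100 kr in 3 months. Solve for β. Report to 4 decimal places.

Both payoffs in the second observation are in the future, so β drops out: δ^1·3905 = δ^3·5100 ⇒ δ^2 = 3905/5100 = 0.76569, so δ = 0.87504.
Substituting δ into 52592 = β·δ^2·81100: β = 52592/(62097.157) ≈ 0.8469.

β ≈ 0.8469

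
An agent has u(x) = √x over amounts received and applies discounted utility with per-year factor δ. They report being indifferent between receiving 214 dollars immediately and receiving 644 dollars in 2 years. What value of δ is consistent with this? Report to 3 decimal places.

Equating discounted utilities: u(214) = δ^2·u(644) ⇒ δ^2 = u(214)/u(644).
Since u(x) = √x, δ^2 = √(214/644) = 0.57645.
So δ = 0.57645^(1/2) ≈ 0.759.

δ ≈ 0.759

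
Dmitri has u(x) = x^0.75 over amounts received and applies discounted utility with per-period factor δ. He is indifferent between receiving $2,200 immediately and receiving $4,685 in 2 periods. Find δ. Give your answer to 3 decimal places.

δ ≈ 0.753

The payoff in 2 periods is discounted by δ^2, so u(2200) = δ^2·u(4685) and δ^2 = u(2200)/u(4685).
Since u(x) = x^0.75, δ^2 = (2200/4685)^0.75 = 0.46958^0.75 = 0.56726.
So δ = 0.56726^(1/2) ≈ 0.753.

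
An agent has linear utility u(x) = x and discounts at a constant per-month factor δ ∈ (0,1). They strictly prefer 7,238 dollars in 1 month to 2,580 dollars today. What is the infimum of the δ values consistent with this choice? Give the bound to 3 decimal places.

δ > 0.356

The preference means 2580 < δ·7238.
Dividing through by 7238 gives δ > 0.35645.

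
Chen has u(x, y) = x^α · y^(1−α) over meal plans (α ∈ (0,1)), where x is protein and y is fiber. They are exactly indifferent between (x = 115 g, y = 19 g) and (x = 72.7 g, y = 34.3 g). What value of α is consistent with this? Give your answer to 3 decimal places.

α ≈ 0.563

The Cobb–Douglas utilities coincide, so 115^α·19^(1−α) = 72.7^α·34.3^(1−α).
Taking logs: α·ln 115 + (1−α)·ln 19 = α·ln 72.7 + (1−α)·ln 34.3, i.e. α·0.458591 = (1−α)·0.590706.
With A = 0.458591 and B = 0.590706: α·A = (1−α)·B, so α = B/(A+B) = 0.590706/1.049297 ≈ 0.563.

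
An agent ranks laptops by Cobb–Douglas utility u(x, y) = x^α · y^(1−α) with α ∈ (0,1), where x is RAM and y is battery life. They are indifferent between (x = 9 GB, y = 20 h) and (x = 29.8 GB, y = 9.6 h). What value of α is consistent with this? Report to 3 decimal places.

Indifference: 9^α · 20^(1−α) = 29.8^α · 9.6^(1−α).
(9/29.8)^α = (9.6/20)^(1−α); take logs: α·ln(9/29.8) = (1−α)·ln(9.6/20), i.e. α·-1.197284 = (1−α)·-0.733969.
With A = -1.197284 and B = -0.733969: α·A = (1−α)·B, so α = B/(A+B) = -0.733969/-1.931253 ≈ 0.380.

α ≈ 0.380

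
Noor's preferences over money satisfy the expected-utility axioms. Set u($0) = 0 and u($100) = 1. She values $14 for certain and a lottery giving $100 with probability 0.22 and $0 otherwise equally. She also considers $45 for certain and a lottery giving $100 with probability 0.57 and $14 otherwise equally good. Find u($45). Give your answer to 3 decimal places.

First, u($14) = 0.22·u($100) + 0.78·u($0) = 0.22.
The second indifference gives u($45) = 0.57·u($100) + 0.43·u($14) = 0.57·1.00 + 0.43·0.22 = 0.6646.

0.665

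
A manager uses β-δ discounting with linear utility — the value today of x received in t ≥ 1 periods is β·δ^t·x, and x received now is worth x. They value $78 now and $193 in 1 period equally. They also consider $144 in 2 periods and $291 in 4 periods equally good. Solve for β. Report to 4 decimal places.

β ≈ 0.5745

Both payoffs in the second observation are in the future, so β drops out: δ^2·144 = δ^4·291 ⇒ δ^2 = 144/291 = 0.49485, so δ = 0.70345.
Now use the now-vs-future pair: 78 = β·δ·193 gives β = 78/(0.70345·193) ≈ 0.5745.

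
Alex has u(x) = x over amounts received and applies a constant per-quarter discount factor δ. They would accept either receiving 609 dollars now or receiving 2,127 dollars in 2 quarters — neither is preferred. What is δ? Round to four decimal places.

δ ≈ 0.5351

Indifference means u(609) = δ^2 · u(2127), so δ^2 = u(609)/u(2127).
With u(x) = x: δ^2 = 609/2127 = 0.28632.
Hence δ = (0.28632)^(1/2) = 0.535088.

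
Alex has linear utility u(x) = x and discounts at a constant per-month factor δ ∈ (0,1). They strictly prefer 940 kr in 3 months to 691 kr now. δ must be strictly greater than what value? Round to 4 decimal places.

Under u(x) = x this choice says 691 < δ^3·940.
Dividing by 940: δ^3 > 0.73511. Both sides are positive, so the cube root keeps the direction.
δ > 0.73511^(1/3) = 0.9025.

δ > 0.9025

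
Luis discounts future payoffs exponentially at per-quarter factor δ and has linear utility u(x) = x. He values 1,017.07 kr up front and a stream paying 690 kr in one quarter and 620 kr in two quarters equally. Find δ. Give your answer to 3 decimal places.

δ ≈ 0.840

Present value of the stream is 690·δ + 620·δ². Indifference gives 690δ + 620δ² = 1017.07.
So 620δ² + 690δ − 1017.07 = 0.
The positive root is δ = [−690 + √(690² + 4·620·1017.07)] / (2·620) = (−690 + 1731.599)/1240 ≈ 0.840.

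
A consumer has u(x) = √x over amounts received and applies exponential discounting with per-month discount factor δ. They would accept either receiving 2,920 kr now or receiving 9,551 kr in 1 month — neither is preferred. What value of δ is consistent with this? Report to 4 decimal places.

δ ≈ 0.5529

Equating discounted utilities: u(2920) = δ·u(9551) ⇒ δ = u(2920)/u(9551).
Since u(x) = √x, δ = √(2920/9551) = 0.55293.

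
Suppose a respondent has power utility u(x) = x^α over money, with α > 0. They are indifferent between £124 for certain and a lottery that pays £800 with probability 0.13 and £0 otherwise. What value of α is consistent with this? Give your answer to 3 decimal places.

The lottery's expected utility is 0.13·u(800) + 0.87·u(0) = 0.13·800^α (since u(0) = 0 for α > 0).
Indifference: 124^α = 0.13·800^α, so (124/800)^α = 0.13.
α = ln(0.13) / ln(124/800) = -2.040221/-1.864330 ≈ 1.094.

α ≈ 1.094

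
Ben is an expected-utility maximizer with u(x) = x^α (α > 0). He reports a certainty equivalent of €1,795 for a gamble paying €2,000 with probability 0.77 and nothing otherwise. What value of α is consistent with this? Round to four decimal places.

α ≈ 2.4169

The lottery's expected utility is 0.77·u(2000) + 0.23·u(0) = 0.77·2000^α (since u(0) = 0 for α > 0).
Setting u(1795) equal to that: 1795^α = 0.77·2000^α ⇒ (1795/2000)^α = 0.77.
α = ln(0.77) / ln(1795/2000) = -0.2613648/-0.1081422 ≈ 2.4169.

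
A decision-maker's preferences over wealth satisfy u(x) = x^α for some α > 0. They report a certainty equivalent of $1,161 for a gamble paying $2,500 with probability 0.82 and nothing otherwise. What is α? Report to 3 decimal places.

EU(lottery) = 0.82·2500^α + 0.18·0 = 0.82·2500^α.
Setting u(1161) equal to that: 1161^α = 0.82·2500^α ⇒ (1161/2500)^α = 0.82.
Take logs: α = ln 0.82 / ln(1161/2500) ≈ 0.25873.

α ≈ 0.259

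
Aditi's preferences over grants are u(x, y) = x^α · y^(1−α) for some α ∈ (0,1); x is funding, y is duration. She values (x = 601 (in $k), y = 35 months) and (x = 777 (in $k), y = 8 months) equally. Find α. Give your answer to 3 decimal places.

α ≈ 0.852

Indifference: 601^α · 35^(1−α) = 777^α · 8^(1−α).
Taking logs: α·ln 601 + (1−α)·ln 35 = α·ln 777 + (1−α)·ln 8, i.e. α·-0.256845 = (1−α)·-1.475907.
Thus α·(-1.732752) = -1.475907, so α = -1.475907/-1.732752 ≈ 0.852.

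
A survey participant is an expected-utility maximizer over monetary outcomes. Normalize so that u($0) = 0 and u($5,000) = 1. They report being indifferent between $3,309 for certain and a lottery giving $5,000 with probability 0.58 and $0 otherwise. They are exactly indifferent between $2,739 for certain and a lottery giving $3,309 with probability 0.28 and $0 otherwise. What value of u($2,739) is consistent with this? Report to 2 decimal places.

0.16

The first gamble pins u($3,309): it must equal 0.58·1 + 0.42·0 = 0.58.
The second indifference gives u($2,739) = 0.28·u($3,309) + 0.72·u($0) = 0.28·0.58 + 0.72·0.00 = 0.1624.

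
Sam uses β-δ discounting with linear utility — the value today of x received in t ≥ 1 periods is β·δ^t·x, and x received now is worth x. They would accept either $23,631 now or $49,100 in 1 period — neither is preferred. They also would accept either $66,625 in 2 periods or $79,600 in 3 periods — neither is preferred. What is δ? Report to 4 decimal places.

The second indifference involves only future payoffs, so β cancels: β·δ^2·66625 = β·δ^3·79600, giving δ = 66625/79600 = 0.83700.

δ ≈ 0.8370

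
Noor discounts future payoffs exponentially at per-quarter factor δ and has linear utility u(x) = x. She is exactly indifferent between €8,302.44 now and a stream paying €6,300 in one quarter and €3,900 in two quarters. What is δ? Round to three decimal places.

δ ≈ 0.860

Equating present values: 8302.44 = 6300δ + 3900δ².
So 3900δ² + 6300δ − 8302.44 = 0.
δ = (−6300 + √(6300² + 4·3900·8302.44)) / (2·3900) = (−6300 + √169208064.00) / 7800 ≈ 0.860.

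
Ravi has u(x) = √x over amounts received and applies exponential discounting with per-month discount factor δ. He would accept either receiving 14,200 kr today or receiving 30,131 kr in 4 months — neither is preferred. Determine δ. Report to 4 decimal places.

δ ≈ 0.9102

Equating discounted utilities: u(14200) = δ^4·u(30131) ⇒ δ^4 = u(14200)/u(30131).
With u(x) = √x: δ^4 = √14200/√30131 = √(14200/30131) = 0.68650.
So δ = 0.68650^(1/4) ≈ 0.9102.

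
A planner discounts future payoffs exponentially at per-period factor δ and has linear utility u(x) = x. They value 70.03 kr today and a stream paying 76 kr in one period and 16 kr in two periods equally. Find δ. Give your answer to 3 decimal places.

δ ≈ 0.790

Equating present values: 70.03 = 76δ + 16δ².
Rearranged: 16δ² + 76δ − 70.03 = 0.
δ = (−76 + √(76² + 4·16·70.03)) / (2·16) = (−76 + √10257.92) / 32 ≈ 0.790.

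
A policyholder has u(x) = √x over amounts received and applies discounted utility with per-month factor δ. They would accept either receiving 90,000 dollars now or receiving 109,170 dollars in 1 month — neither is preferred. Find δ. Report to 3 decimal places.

δ ≈ 0.908

Indifference means u(90000) = δ · u(109170), so δ = u(90000)/u(109170).
With u(x) = √x: δ = √90000/√109170 = √(90000/109170) = 0.90797.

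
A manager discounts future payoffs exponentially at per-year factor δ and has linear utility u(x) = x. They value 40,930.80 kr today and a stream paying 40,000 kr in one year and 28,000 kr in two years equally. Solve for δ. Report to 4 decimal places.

Present value of the stream is 40000·δ + 28000·δ². Indifference gives 40000δ + 28000δ² = 40930.80.
So 28000δ² + 40000δ − 40930.80 = 0.
The positive root is δ = [−40000 + √(40000² + 4·28000·40930.80)] / (2·28000) = (−40000 + 78640.000)/56000 ≈ 0.6900.

δ ≈ 0.6900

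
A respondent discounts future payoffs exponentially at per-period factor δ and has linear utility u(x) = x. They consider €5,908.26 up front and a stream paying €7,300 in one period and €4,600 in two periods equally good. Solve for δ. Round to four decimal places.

Present value of the stream is 7300·δ + 4600·δ². Indifference gives 7300δ + 4600δ² = 5908.26.
Rearranged: 4600δ² + 7300δ − 5908.26 = 0.
δ = (−7300 + √(7300² + 4·4600·5908.26)) / (2·4600) = (−7300 + √162001984.00) / 9200 ≈ 0.5900.

δ ≈ 0.5900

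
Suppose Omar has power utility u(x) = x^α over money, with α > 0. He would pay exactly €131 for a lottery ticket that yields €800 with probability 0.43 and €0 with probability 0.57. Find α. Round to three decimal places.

α ≈ 0.466

EU(lottery) = 0.43·800^α + 0.57·0 = 0.43·800^α.
Equating: 131^α = 0.43·800^α, i.e. 0.1638^α = 0.43.
Taking logs: α·ln(131/800) = ln(0.43), so α = -0.843970 / -1.809414 ≈ 0.466.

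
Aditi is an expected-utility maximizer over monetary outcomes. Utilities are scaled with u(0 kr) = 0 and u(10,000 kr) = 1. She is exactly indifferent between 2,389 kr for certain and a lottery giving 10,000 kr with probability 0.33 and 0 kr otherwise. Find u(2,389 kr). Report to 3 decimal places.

The indifference gives u(2,389 kr) = 0.33·u(10,000 kr) + 0.67·u(0 kr) = 0.33·1 + 0.67·0 = 0.33.

0.330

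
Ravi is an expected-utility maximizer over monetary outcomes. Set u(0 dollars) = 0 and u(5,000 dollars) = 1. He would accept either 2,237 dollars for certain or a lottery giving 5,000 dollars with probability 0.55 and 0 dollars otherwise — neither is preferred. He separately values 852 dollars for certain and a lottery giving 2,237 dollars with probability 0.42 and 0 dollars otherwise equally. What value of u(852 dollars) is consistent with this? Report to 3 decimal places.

First, u(2,237 dollars) = 0.55·u(5,000 dollars) + 0.45·u(0 dollars) = 0.55.
Chaining: u(852 dollars) = 0.42·0.55 + 0.58·0.00 = 0.2310.

0.231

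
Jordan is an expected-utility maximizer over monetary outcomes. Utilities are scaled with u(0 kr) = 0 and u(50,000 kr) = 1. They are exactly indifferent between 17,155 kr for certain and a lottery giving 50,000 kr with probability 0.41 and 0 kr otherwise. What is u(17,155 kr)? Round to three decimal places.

0.410

u(17,155 kr) equals the lottery's expected utility: 0.41·1 + 0.59·0 = 0.41.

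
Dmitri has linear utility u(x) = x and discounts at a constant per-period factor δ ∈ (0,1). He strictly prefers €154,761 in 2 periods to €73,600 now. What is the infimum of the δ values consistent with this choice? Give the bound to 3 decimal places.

Under u(x) = x this choice says 73600 < δ^2·154761.
Dividing by 154761: δ^2 > 0.47557. Both sides are positive, so the square root keeps the direction.
δ > 0.47557^(1/2) = 0.690.

δ > 0.690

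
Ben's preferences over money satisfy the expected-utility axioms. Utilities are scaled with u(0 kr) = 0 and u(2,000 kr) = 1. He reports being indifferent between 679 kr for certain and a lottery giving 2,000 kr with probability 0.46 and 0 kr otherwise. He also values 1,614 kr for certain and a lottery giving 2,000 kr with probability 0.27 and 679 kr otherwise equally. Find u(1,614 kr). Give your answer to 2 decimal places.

0.61

From the first indifference, u(679 kr) = 0.46·u(2,000 kr) + 0.54·u(0 kr) = 0.46·1 + 0.54·0 = 0.46.
The second indifference gives u(1,614 kr) = 0.27·u(2,000 kr) + 0.73·u(679 kr) = 0.27·1.00 + 0.73·0.46 = 0.6058.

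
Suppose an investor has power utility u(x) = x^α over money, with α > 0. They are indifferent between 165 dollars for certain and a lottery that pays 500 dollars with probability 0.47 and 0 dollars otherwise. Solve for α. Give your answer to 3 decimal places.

EU(lottery) = 0.47·500^α + 0.53·0 = 0.47·500^α.
Equating: 165^α = 0.47·500^α, i.e. 0.3300^α = 0.47.
α = ln(0.47) / ln(165/500) = -0.755023/-1.108663 ≈ 0.681.

α ≈ 0.681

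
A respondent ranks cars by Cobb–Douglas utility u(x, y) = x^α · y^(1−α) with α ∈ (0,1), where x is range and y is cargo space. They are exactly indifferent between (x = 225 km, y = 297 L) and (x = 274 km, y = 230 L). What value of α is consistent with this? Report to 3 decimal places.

Set the two utilities equal: 225^α·297^(1−α) = 274^α·230^(1−α).
Taking logs: α·ln 225 + (1−α)·ln 297 = α·ln 274 + (1−α)·ln 230, i.e. α·-0.197028 = (1−α)·-0.255653.
With A = -0.197028 and B = -0.255653: α·A = (1−α)·B, so α = B/(A+B) = -0.255653/-0.452681 ≈ 0.565.

α ≈ 0.565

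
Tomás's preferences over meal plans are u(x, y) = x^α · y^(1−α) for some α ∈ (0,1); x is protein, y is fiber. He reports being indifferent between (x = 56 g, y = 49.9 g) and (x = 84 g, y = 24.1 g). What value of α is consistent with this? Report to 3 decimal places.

α ≈ 0.642

The Cobb–Douglas utilities coincide, so 56^α·49.9^(1−α) = 84^α·24.1^(1−α).
Rearrange to (56/84)^α = (24.1/49.9)^(1−α) and take logs: α·-0.405465 = (1−α)·-0.727809.
With A = -0.405465 and B = -0.727809: α·A = (1−α)·B, so α = B/(A+B) = -0.727809/-1.133274 ≈ 0.642.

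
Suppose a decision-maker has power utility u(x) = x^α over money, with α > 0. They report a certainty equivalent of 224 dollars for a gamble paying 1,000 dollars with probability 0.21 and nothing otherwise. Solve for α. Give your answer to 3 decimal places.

Since u(0) = 0, the lottery's EU is 0.21·1000^α.
Indifference: 224^α = 0.21·1000^α, so (224/1000)^α = 0.21.
α = ln(0.21) / ln(224/1000) = -1.560648/-1.496109 ≈ 1.043.

α ≈ 1.043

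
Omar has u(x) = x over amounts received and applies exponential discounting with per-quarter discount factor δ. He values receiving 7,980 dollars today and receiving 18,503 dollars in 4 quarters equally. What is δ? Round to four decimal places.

δ ≈ 0.8104

Equating discounted utilities: u(7980) = δ^4·u(18503) ⇒ δ^4 = u(7980)/u(18503).
With u(x) = x: δ^4 = 7980/18503 = 0.43128.
So δ = 0.43128^(1/4) ≈ 0.8104.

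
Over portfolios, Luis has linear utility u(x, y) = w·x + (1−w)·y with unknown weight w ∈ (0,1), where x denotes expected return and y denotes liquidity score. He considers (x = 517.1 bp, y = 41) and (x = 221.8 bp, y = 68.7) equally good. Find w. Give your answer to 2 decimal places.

w = 0.09

Equating utilities: w·517.1 + (1−w)·41 = w·221.8 + (1−w)·68.7.
Rearranging, 295.3·w − 27.7·(1−w) = 0.
The marginal rate of substitution is 27.7/295.3, so w = 27.7/(295.3+27.7) = 0.09.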